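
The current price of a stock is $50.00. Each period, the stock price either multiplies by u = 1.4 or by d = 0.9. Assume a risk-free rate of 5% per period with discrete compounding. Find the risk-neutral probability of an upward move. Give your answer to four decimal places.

p = 0.3000

Risk-neutral probability p = (1 + 0.05 − 0.9)/(1.4 − 0.9) = 0.1500/0.5000 = 0.3000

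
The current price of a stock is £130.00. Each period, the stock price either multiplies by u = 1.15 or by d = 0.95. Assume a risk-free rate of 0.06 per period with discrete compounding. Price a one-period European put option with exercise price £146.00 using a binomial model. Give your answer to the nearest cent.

£9.55

Risk-neutral probability p = (1 + 0.06 − 0.95)/(1.15 − 0.95) = 0.1100/0.2000 = 0.5500
Terminal stock prices: S_u = 149.5, S_d = 123.5
Terminal payoffs (K − S): max(-3.5, 0) = 0, max(22.5, 0) = 22.5
Node 0 (S = 130): V_0 = 1/1.06·[0.5500·0.0000 + 0.4500·22.5000] = 9.5519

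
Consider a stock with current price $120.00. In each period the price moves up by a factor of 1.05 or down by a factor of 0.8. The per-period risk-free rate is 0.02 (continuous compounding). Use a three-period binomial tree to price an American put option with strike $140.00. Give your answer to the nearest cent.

Risk-neutral probability p = (e^0.02 − 0.8)/(1.05 − 0.8) = 0.2202/0.2500 = 0.8808
Terminal stock prices: S_uuu = 138.9, S_uud = 105.8, S_udd = 80.64, S_ddd = 61.44
Terminal payoffs (K − S): max(1.085, 0) = 1.085, max(34.16, 0) = 34.16, max(59.36, 0) = 59.36, max(78.56, 0) = 78.56
Node uu (S = 132.3): continuation = e^(−0.02)·[0.8808·1.0850 + 0.1192·34.1600] = 4.9278; exercise value = 7.7000 > continuation, so V_uu = 7.7000 (exercise)
Node ud (S = 100.8): continuation = e^(−0.02)·[0.8808·34.1600 + 0.1192·59.3600] = 36.4278; exercise value = 39.2000 > continuation, so V_ud = 39.2000 (exercise)
Node dd (S = 76.8): continuation = e^(−0.02)·[0.8808·59.3600 + 0.1192·78.5600] = 60.4278; exercise value = 63.2000 > continuation, so V_dd = 63.2000 (exercise)
Node u (S = 126): continuation = e^(−0.02)·[0.8808·7.7000 + 0.1192·39.2000] = 11.2278; exercise value = 14.0000 > continuation, so V_u = 14.0000 (exercise)
Node d (S = 96): continuation = e^(−0.02)·[0.8808·39.2000 + 0.1192·63.2000] = 41.2278; exercise value = 44.0000 > continuation, so V_d = 44.0000 (exercise)
Node 0 (S = 120): continuation = e^(−0.02)·[0.8808·14.0000 + 0.1192·44.0000] = 17.2278; exercise value = 20.0000 > continuation, so V_0 = 20.0000 (exercise)

$20.00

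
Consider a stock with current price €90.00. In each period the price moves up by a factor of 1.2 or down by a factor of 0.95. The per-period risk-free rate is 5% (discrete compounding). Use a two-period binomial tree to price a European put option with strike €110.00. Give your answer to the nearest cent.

€12.62

Risk-neutral probability p = (1 + 0.05 − 0.95)/(1.2 − 0.95) = 0.1000/0.2500 = 0.4000
Terminal stock prices: S_uu = 129.6, S_ud = 102.6, S_dd = 81.22
Terminal payoffs (K − S): max(-19.6, 0) = 0, max(7.4, 0) = 7.4, max(28.78, 0) = 28.78
Node u (S = 108): V_u = 1/1.05·[0.4000·0.0000 + 0.6000·7.4000] = 4.2286
Node d (S = 85.5): V_d = 1/1.05·[0.4000·7.4000 + 0.6000·28.7750] = 19.2619
Node 0 (S = 90): V_0 = 1/1.05·[0.4000·4.2286 + 0.6000·19.2619] = 12.6177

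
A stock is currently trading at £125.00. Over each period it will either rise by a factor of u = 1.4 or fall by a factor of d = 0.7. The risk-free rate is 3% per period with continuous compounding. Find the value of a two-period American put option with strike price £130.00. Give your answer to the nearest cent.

Risk-neutral probability p = (e^0.03 − 0.7)/(1.4 − 0.7) = 0.3305/0.7000 = 0.4721
Terminal stock prices: S_uu = 245, S_ud = 122.5, S_dd = 61.25
Terminal payoffs (K − S): max(-115, 0) = 0, max(7.5, 0) = 7.5, max(68.75, 0) = 68.75
Node u (S = 175): continuation = e^(−0.03)·[0.4721·0.0000 + 0.5279·7.5000] = 3.8424; exercise value = 0.0000 ≤ continuation, so V_u = 3.8424
Node d (S = 87.5): continuation = e^(−0.03)·[0.4721·7.5000 + 0.5279·68.7500] = 38.6579; exercise value = 42.5000 > continuation, so V_d = 42.5000 (exercise)
Node 0 (S = 125): continuation = e^(−0.03)·[0.4721·3.8424 + 0.5279·42.5000] = 23.5339; exercise value = 5.0000 ≤ continuation, so V_0 = 23.5339

£23.53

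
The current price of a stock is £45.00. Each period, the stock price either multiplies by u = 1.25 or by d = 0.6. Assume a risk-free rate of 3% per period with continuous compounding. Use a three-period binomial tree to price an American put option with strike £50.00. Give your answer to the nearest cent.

Risk-neutral probability p = (e^0.03 − 0.6)/(1.25 − 0.6) = 0.4305/0.6500 = 0.6622
Terminal stock prices: S_uuu = 87.89, S_uud = 42.19, S_udd = 20.25, S_ddd = 9.72
Terminal payoffs (K − S): max(-37.89, 0) = 0, max(7.812, 0) = 7.812, max(29.75, 0) = 29.75, max(40.28, 0) = 40.28
Node uu (S = 70.31): continuation = e^(−0.03)·[0.6622·0.0000 + 0.3378·7.8125] = 2.5608; exercise value = 0.0000 ≤ continuation, so V_uu = 2.5608
Node ud (S = 33.75): continuation = e^(−0.03)·[0.6622·7.8125 + 0.3378·29.7500] = 14.7723; exercise value = 16.2500 > continuation, so V_ud = 16.2500 (exercise)
Node dd (S = 16.2): continuation = e^(−0.03)·[0.6622·29.7500 + 0.3378·40.2800] = 32.3223; exercise value = 33.8000 > continuation, so V_dd = 33.8000 (exercise)
Node u (S = 56.25): continuation = e^(−0.03)·[0.6622·2.5608 + 0.3378·16.2500] = 6.9721; exercise value = 0.0000 ≤ continuation, so V_u = 6.9721
Node d (S = 27): continuation = e^(−0.03)·[0.6622·16.2500 + 0.3378·33.8000] = 21.5223; exercise value = 23.0000 > continuation, so V_d = 23.0000 (exercise)
Node 0 (S = 45): continuation = e^(−0.03)·[0.6622·6.9721 + 0.3378·23.0000] = 12.0197; exercise value = 5.0000 ≤ continuation, so V_0 = 12.0197

£12.02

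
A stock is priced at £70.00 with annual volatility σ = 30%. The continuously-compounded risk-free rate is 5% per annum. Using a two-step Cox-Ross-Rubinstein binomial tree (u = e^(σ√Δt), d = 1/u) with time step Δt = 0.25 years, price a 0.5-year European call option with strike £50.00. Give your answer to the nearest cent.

CRR parameters: u = e^(σ√Δt) = e^(0.3·√0.25) = 1.1618, d = 1/u = 0.8607
Per-period rate: rΔt = 0.05·0.25 = 0.0125, so R = e^0.0125 = 1.0126
Risk-neutral probability p = (e^0.0125 − 0.8607)/(1.1618 − 0.8607) = 0.1519/0.3011 = 0.5043
Terminal stock prices: S_uu = 94.49, S_ud = 70, S_dd = 51.86
Terminal payoffs (S − K): max(44.49, 0) = 44.49, max(20, 0) = 20, max(1.857, 0) = 1.857
Node u (S = 81.33): V_u = e^(−0.0125)·[0.5043·44.4901 + 0.4957·20.0000] = 31.9495
Node d (S = 60.25): V_d = e^(−0.0125)·[0.5043·20.0000 + 0.4957·1.8573] = 10.8707
Node 0 (S = 70): V_0 = e^(−0.0125)·[0.5043·31.9495 + 0.4957·10.8707] = 21.2345

£21.23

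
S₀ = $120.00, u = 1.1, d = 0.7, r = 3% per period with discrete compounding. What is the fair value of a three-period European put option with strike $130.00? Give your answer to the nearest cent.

$14.24

Risk-neutral probability p = (1 + 0.03 − 0.7)/(1.1 − 0.7) = 0.3300/0.4000 = 0.8250
Terminal stock prices: S_uuu = 159.7, S_uud = 101.6, S_udd = 64.68, S_ddd = 41.16
Terminal payoffs (K − S): max(-29.72, 0) = 0, max(28.36, 0) = 28.36, max(65.32, 0) = 65.32, max(88.84, 0) = 88.84
Node uu (S = 145.2): V_uu = 1/1.03·[0.8250·0.0000 + 0.1750·28.3600] = 4.8184
Node ud (S = 92.4): V_ud = 1/1.03·[0.8250·28.3600 + 0.1750·65.3200] = 33.8136
Node dd (S = 58.8): V_dd = 1/1.03·[0.8250·65.3200 + 0.1750·88.8400] = 67.4136
Node u (S = 132): V_u = 1/1.03·[0.8250·4.8184 + 0.1750·33.8136] = 9.6045
Node d (S = 84): V_d = 1/1.03·[0.8250·33.8136 + 0.1750·67.4136] = 38.5375
Node 0 (S = 120): V_0 = 1/1.03·[0.8250·9.6045 + 0.1750·38.5375] = 14.2405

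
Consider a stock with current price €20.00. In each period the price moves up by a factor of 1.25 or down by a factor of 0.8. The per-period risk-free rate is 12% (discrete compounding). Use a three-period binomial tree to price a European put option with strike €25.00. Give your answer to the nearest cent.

Risk-neutral probability p = (1 + 0.12 − 0.8)/(1.25 − 0.8) = 0.3200/0.4500 = 0.7111
Terminal stock prices: S_uuu = 39.06, S_uud = 25, S_udd = 16, S_ddd = 10.24
Terminal payoffs (K − S): max(-14.06, 0) = 0, max(0, 0) = 0, max(9, 0) = 9, max(14.76, 0) = 14.76
Node uu (S = 31.25): V_uu = 1/1.12·[0.7111·0.0000 + 0.2889·0.0000] = 0.0000
Node ud (S = 20): V_ud = 1/1.12·[0.7111·0.0000 + 0.2889·9.0000] = 2.3214
Node dd (S = 12.8): V_dd = 1/1.12·[0.7111·9.0000 + 0.2889·14.7600] = 9.5214
Node u (S = 25): V_u = 1/1.12·[0.7111·0.0000 + 0.2889·2.3214] = 0.5988
Node d (S = 16): V_d = 1/1.12·[0.7111·2.3214 + 0.2889·9.5214] = 3.9298
Node 0 (S = 20): V_0 = 1/1.12·[0.7111·0.5988 + 0.2889·3.9298] = 1.3938

€1.39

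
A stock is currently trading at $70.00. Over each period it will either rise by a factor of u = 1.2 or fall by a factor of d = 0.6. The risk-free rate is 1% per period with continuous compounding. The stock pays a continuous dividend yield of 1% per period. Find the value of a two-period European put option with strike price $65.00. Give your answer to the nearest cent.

Per-period risk-free factor R = e^0.01 = 1.0101; dividend-adjusted growth = e^(0.01−0.01) = 1.0000.
Risk-neutral probability p = (1.0000 − 0.6)/(1.2 − 0.6) = 0.4000/0.6000 = 0.6667
Terminal stock prices: S_uu = 100.8, S_ud = 50.4, S_dd = 25.2
Terminal payoffs (K − S): max(-35.8, 0) = 0, max(14.6, 0) = 14.6, max(39.8, 0) = 39.8
Node u (S = 84): V_u = e^(−0.01)·[0.6667·0.0000 + 0.3333·14.6000] = 4.8182
Node d (S = 42): V_d = e^(−0.01)·[0.6667·14.6000 + 0.3333·39.8000] = 22.7711
Node 0 (S = 70): V_0 = e^(−0.01)·[0.6667·4.8182 + 0.3333·22.7711] = 10.6951

$10.70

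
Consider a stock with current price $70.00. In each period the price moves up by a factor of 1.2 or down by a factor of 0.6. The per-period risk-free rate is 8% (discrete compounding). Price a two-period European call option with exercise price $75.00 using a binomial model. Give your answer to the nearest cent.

$14.16

Risk-neutral probability p = (1 + 0.08 − 0.6)/(1.2 − 0.6) = 0.4800/0.6000 = 0.8000
Terminal stock prices: S_uu = 100.8, S_ud = 50.4, S_dd = 25.2
Terminal payoffs (S − K): max(25.8, 0) = 25.8, max(-24.6, 0) = 0, max(-49.8, 0) = 0
Node u (S = 84): V_u = 1/1.08·[0.8000·25.8000 + 0.2000·0.0000] = 19.1111
Node d (S = 42): V_d = 1/1.08·[0.8000·0.0000 + 0.2000·0.0000] = 0.0000
Node 0 (S = 70): V_0 = 1/1.08·[0.8000·19.1111 + 0.2000·0.0000] = 14.1564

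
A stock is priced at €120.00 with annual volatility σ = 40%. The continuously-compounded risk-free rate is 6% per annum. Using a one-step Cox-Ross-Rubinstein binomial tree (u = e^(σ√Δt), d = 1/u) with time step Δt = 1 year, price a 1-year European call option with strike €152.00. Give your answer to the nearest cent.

CRR parameters: u = e^(σ√Δt) = e^(0.4·√1) = 1.4918, d = 1/u = 0.6703
Per-period rate: rΔt = 0.06·1 = 0.06, so R = e^0.06 = 1.0618
Risk-neutral probability p = (e^0.06 − 0.6703)/(1.4918 − 0.6703) = 0.3915/0.8215 = 0.4766
Terminal stock prices: S_u = 179, S_d = 80.44
Terminal payoffs (S − K): max(27.02, 0) = 27.02, max(-71.56, 0) = 0
Node 0 (S = 120): V_0 = e^(−0.06)·[0.4766·27.0190 + 0.5234·0.0000] = 12.1269

€12.13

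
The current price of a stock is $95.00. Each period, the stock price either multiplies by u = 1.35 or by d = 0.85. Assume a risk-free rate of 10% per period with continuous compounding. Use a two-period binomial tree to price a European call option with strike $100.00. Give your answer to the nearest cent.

$19.28

Risk-neutral probability p = (e^0.1 − 0.85)/(1.35 − 0.85) = 0.2552/0.5000 = 0.5103
Terminal stock prices: S_uu = 173.1, S_ud = 109, S_dd = 68.64
Terminal payoffs (S − K): max(73.14, 0) = 73.14, max(9.013, 0) = 9.013, max(-31.36, 0) = 0
Node u (S = 128.2): V_u = e^(−0.1)·[0.5103·73.1375 + 0.4897·9.0125] = 37.7663
Node d (S = 80.75): V_d = e^(−0.1)·[0.5103·9.0125 + 0.4897·0.0000] = 4.1618
Node 0 (S = 95): V_0 = e^(−0.1)·[0.5103·37.7663 + 0.4897·4.1618] = 19.2835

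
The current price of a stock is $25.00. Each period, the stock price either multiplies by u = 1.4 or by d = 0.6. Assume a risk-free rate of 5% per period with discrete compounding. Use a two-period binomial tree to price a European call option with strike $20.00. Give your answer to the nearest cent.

$8.77

Risk-neutral probability p = (1 + 0.05 − 0.6)/(1.4 − 0.6) = 0.4500/0.8000 = 0.5625
Terminal stock prices: S_uu = 49, S_ud = 21, S_dd = 9
Terminal payoffs (S − K): max(29, 0) = 29, max(1, 0) = 1, max(-11, 0) = 0
Node u (S = 35): V_u = 1/1.05·[0.5625·29.0000 + 0.4375·1.0000] = 15.9524
Node d (S = 15): V_d = 1/1.05·[0.5625·1.0000 + 0.4375·0.0000] = 0.5357
Node 0 (S = 25): V_0 = 1/1.05·[0.5625·15.9524 + 0.4375·0.5357] = 8.7691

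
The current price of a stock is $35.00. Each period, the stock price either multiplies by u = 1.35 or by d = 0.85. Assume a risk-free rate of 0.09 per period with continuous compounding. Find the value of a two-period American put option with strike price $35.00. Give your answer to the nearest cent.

Risk-neutral probability p = (e^0.09 − 0.85)/(1.35 − 0.85) = 0.2442/0.5000 = 0.4883
Terminal stock prices: S_uu = 63.79, S_ud = 40.16, S_dd = 25.29
Terminal payoffs (K − S): max(-28.79, 0) = 0, max(-5.163, 0) = 0, max(9.713, 0) = 9.713
Node u (S = 47.25): continuation = e^(−0.09)·[0.4883·0.0000 + 0.5117·0.0000] = 0.0000; exercise value = 0.0000 ≤ continuation, so V_u = 0.0000
Node d (S = 29.75): continuation = e^(−0.09)·[0.4883·0.0000 + 0.5117·9.7125] = 4.5417; exercise value = 5.2500 > continuation, so V_d = 5.2500 (exercise)
Node 0 (S = 35): continuation = e^(−0.09)·[0.4883·0.0000 + 0.5117·5.2500] = 2.4550; exercise value = 0.0000 ≤ continuation, so V_0 = 2.4550

$2.45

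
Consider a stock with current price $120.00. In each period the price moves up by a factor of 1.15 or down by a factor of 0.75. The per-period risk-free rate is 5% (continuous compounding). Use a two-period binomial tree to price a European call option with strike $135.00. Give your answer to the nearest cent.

$12.17

Risk-neutral probability p = (e^0.05 − 0.75)/(1.15 − 0.75) = 0.3013/0.4000 = 0.7532
Terminal stock prices: S_uu = 158.7, S_ud = 103.5, S_dd = 67.5
Terminal payoffs (S − K): max(23.7, 0) = 23.7, max(-31.5, 0) = 0, max(-67.5, 0) = 0
Node u (S = 138): V_u = e^(−0.05)·[0.7532·23.7000 + 0.2468·0.0000] = 16.9797
Node d (S = 90): V_d = e^(−0.05)·[0.7532·0.0000 + 0.2468·0.0000] = 0.0000
Node 0 (S = 120): V_0 = e^(−0.05)·[0.7532·16.9797 + 0.2468·0.0000] = 12.1650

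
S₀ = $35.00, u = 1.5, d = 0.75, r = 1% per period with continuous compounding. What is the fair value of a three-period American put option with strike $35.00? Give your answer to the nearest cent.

$7.98

Risk-neutral probability p = (e^0.01 − 0.75)/(1.5 − 0.75) = 0.2601/0.7500 = 0.3467
Terminal stock prices: S_uuu = 118.1, S_uud = 59.06, S_udd = 29.53, S_ddd = 14.77
Terminal payoffs (K − S): max(-83.12, 0) = 0, max(-24.06, 0) = 0, max(5.469, 0) = 5.469, max(20.23, 0) = 20.23
Node uu (S = 78.75): continuation = e^(−0.01)·[0.3467·0.0000 + 0.6533·0.0000] = 0.0000; exercise value = 0.0000 ≤ continuation, so V_uu = 0.0000
Node ud (S = 39.38): continuation = e^(−0.01)·[0.3467·0.0000 + 0.6533·5.4688] = 3.5370; exercise value = 0.0000 ≤ continuation, so V_ud = 3.5370
Node dd (S = 19.69): continuation = e^(−0.01)·[0.3467·5.4688 + 0.6533·20.2344] = 14.9642; exercise value = 15.3125 > continuation, so V_dd = 15.3125 (exercise)
Node u (S = 52.5): continuation = e^(−0.01)·[0.3467·0.0000 + 0.6533·3.5370] = 2.2876; exercise value = 0.0000 ≤ continuation, so V_u = 2.2876
Node d (S = 26.25): continuation = e^(−0.01)·[0.3467·3.5370 + 0.6533·15.3125] = 11.1178; exercise value = 8.7500 ≤ continuation, so V_d = 11.1178
Node 0 (S = 35): continuation = e^(−0.01)·[0.3467·2.2876 + 0.6533·11.1178] = 7.9759; exercise value = 0.0000 ≤ continuation, so V_0 = 7.9759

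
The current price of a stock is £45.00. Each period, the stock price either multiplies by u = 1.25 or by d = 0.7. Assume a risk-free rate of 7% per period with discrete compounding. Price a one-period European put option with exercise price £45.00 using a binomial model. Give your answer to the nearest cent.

Risk-neutral probability p = (1 + 0.07 − 0.7)/(1.25 − 0.7) = 0.3700/0.5500 = 0.6727
Terminal stock prices: S_u = 56.25, S_d = 31.5
Terminal payoffs (K − S): max(-11.25, 0) = 0, max(13.5, 0) = 13.5
Node 0 (S = 45): V_0 = 1/1.07·[0.6727·0.0000 + 0.3273·13.5000] = 4.1291

£4.13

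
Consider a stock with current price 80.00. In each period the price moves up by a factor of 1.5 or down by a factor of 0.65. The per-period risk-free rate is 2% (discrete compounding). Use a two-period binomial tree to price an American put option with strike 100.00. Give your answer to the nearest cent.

Risk-neutral probability p = (1 + 0.02 − 0.65)/(1.5 − 0.65) = 0.3700/0.8500 = 0.4353
Terminal stock prices: S_uu = 180, S_ud = 78, S_dd = 33.8
Terminal payoffs (K − S): max(-80, 0) = 0, max(22, 0) = 22, max(66.2, 0) = 66.2
Node u (S = 120): continuation = 1/1.02·[0.4353·0.0000 + 0.5647·22.0000] = 12.1799; exercise value = 0.0000 ≤ continuation, so V_u = 12.1799
Node d (S = 52): continuation = 1/1.02·[0.4353·22.0000 + 0.5647·66.2000] = 46.0392; exercise value = 48.0000 > continuation, so V_d = 48.0000 (exercise)
Node 0 (S = 80): continuation = 1/1.02·[0.4353·12.1799 + 0.5647·48.0000] = 31.7723; exercise value = 20.0000 ≤ continuation, so V_0 = 31.7723

31.77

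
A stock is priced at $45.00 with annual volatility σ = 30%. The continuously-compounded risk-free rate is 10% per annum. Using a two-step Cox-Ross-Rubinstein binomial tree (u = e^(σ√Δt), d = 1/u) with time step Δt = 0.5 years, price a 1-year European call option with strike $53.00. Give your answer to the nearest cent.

$4.59

CRR parameters: u = e^(σ√Δt) = e^(0.3·√0.5) = 1.2363, d = 1/u = 0.8089
Per-period rate: rΔt = 0.1·0.5 = 0.05, so R = e^0.05 = 1.0513
Risk-neutral probability p = (e^0.05 − 0.8089)/(1.2363 − 0.8089) = 0.2424/0.4275 = 0.5671
Terminal stock prices: S_uu = 68.78, S_ud = 45, S_dd = 29.44
Terminal payoffs (S − K): max(15.78, 0) = 15.78, max(-8, 0) = 0, max(-23.56, 0) = 0
Node u (S = 55.63): V_u = e^(−0.05)·[0.5671·15.7809 + 0.4329·0.0000] = 8.5131
Node d (S = 36.4): V_d = e^(−0.05)·[0.5671·0.0000 + 0.4329·0.0000] = 0.0000
Node 0 (S = 45): V_0 = e^(−0.05)·[0.5671·8.5131 + 0.4329·0.0000] = 4.5924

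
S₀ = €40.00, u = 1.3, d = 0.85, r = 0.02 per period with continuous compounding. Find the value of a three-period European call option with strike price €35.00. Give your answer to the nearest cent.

€9.40

Risk-neutral probability p = (e^0.02 − 0.85)/(1.3 − 0.85) = 0.1702/0.4500 = 0.3782
Terminal stock prices: S_uuu = 87.88, S_uud = 57.46, S_udd = 37.57, S_ddd = 24.56
Terminal payoffs (S − K): max(52.88, 0) = 52.88, max(22.46, 0) = 22.46, max(2.57, 0) = 2.57, max(-10.44, 0) = 0
Node uu (S = 67.6): V_uu = e^(−0.02)·[0.3782·52.8800 + 0.6218·22.4600] = 33.2930
Node ud (S = 44.2): V_ud = e^(−0.02)·[0.3782·22.4600 + 0.6218·2.5700] = 9.8930
Node dd (S = 28.9): V_dd = e^(−0.02)·[0.3782·2.5700 + 0.6218·0.0000] = 0.9528
Node u (S = 52): V_u = e^(−0.02)·[0.3782·33.2930 + 0.6218·9.8930] = 18.3724
Node d (S = 34): V_d = e^(−0.02)·[0.3782·9.8930 + 0.6218·0.9528] = 4.2484
Node 0 (S = 40): V_0 = e^(−0.02)·[0.3782·18.3724 + 0.6218·4.2484] = 9.4005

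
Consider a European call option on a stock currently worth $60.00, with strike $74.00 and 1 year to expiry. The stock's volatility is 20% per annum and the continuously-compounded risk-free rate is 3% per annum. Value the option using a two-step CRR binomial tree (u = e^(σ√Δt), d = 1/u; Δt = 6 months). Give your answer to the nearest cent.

$1.46

CRR parameters: u = e^(σ√Δt) = e^(0.2·√0.5) = 1.1519, d = 1/u = 0.8681
Per-period rate: rΔt = 0.03·0.5 = 0.015, so R = e^0.015 = 1.0151
Risk-neutral probability p = (e^0.015 − 0.8681)/(1.1519 − 0.8681) = 0.1470/0.2838 = 0.5180
Terminal stock prices: S_uu = 79.61, S_ud = 60, S_dd = 45.22
Terminal payoffs (S − K): max(5.614, 0) = 5.614, max(-14, 0) = 0, max(-28.78, 0) = 0
Node u (S = 69.11): V_u = e^(−0.015)·[0.5180·5.6138 + 0.4820·0.0000] = 2.8644
Node d (S = 52.09): V_d = e^(−0.015)·[0.5180·0.0000 + 0.4820·0.0000] = 0.0000
Node 0 (S = 60): V_0 = e^(−0.015)·[0.5180·2.8644 + 0.4820·0.0000] = 1.4616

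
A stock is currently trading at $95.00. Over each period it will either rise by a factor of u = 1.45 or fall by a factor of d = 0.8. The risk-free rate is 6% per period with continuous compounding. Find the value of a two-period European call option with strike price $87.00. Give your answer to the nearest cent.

Risk-neutral probability p = (e^0.06 − 0.8)/(1.45 − 0.8) = 0.2618/0.6500 = 0.4028
Terminal stock prices: S_uu = 199.7, S_ud = 110.2, S_dd = 60.8
Terminal payoffs (S − K): max(112.7, 0) = 112.7, max(23.2, 0) = 23.2, max(-26.2, 0) = 0
Node u (S = 137.8): V_u = e^(−0.06)·[0.4028·112.7375 + 0.5972·23.2000] = 55.8165
Node d (S = 76): V_d = e^(−0.06)·[0.4028·23.2000 + 0.5972·0.0000] = 8.8013
Node 0 (S = 95): V_0 = e^(−0.06)·[0.4028·55.8165 + 0.5972·8.8013] = 26.1248

$26.12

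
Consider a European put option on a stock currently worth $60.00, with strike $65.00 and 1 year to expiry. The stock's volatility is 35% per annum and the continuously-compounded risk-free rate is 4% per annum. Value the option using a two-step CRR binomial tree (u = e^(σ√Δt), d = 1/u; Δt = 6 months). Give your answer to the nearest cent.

$9.82

CRR parameters: u = e^(σ√Δt) = e^(0.35·√0.5) = 1.2808, d = 1/u = 0.7808
Per-period rate: rΔt = 0.04·0.5 = 0.02, so R = e^0.02 = 1.0202
Risk-neutral probability p = (e^0.02 − 0.7808)/(1.2808 − 0.7808) = 0.2394/0.5000 = 0.4788
Terminal stock prices: S_uu = 98.43, S_ud = 60, S_dd = 36.58
Terminal payoffs (K − S): max(-33.43, 0) = 0, max(5, 0) = 5, max(28.42, 0) = 28.42
Node u (S = 76.85): V_u = e^(−0.02)·[0.4788·0.0000 + 0.5212·5.0000] = 2.5542
Node d (S = 46.85): V_d = e^(−0.02)·[0.4788·5.0000 + 0.5212·28.4248] = 16.8673
Node 0 (S = 60): V_0 = e^(−0.02)·[0.4788·2.5542 + 0.5212·16.8673] = 9.8153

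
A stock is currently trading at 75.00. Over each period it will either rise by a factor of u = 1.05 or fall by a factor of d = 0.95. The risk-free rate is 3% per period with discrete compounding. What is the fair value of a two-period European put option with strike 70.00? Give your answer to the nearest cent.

0.09

Risk-neutral probability p = (1 + 0.03 − 0.95)/(1.05 − 0.95) = 0.0800/0.1000 = 0.8000
Terminal stock prices: S_uu = 82.69, S_ud = 74.81, S_dd = 67.69
Terminal payoffs (K − S): max(-12.69, 0) = 0, max(-4.812, 0) = 0, max(2.312, 0) = 2.312
Node u (S = 78.75): V_u = 1/1.03·[0.8000·0.0000 + 0.2000·0.0000] = 0.0000
Node d (S = 71.25): V_d = 1/1.03·[0.8000·0.0000 + 0.2000·2.3125] = 0.4490
Node 0 (S = 75): V_0 = 1/1.03·[0.8000·0.0000 + 0.2000·0.4490] = 0.0872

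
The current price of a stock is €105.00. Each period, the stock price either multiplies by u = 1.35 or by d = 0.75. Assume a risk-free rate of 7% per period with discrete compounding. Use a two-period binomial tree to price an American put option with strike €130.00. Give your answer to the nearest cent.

€27.50

Risk-neutral probability p = (1 + 0.07 − 0.75)/(1.35 − 0.75) = 0.3200/0.6000 = 0.5333
Terminal stock prices: S_uu = 191.4, S_ud = 106.3, S_dd = 59.06
Terminal payoffs (K − S): max(-61.36, 0) = 0, max(23.69, 0) = 23.69, max(70.94, 0) = 70.94
Node u (S = 141.8): continuation = 1/1.07·[0.5333·0.0000 + 0.4667·23.6875] = 10.3310; exercise value = 0.0000 ≤ continuation, so V_u = 10.3310
Node d (S = 78.75): continuation = 1/1.07·[0.5333·23.6875 + 0.4667·70.9375] = 42.7453; exercise value = 51.2500 > continuation, so V_d = 51.2500 (exercise)
Node 0 (S = 105): continuation = 1/1.07·[0.5333·10.3310 + 0.4667·51.2500] = 27.5014; exercise value = 25.0000 ≤ continuation, so V_0 = 27.5014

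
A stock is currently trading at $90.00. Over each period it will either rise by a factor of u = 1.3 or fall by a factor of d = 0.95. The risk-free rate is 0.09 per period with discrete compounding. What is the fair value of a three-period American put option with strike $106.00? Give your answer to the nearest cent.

Risk-neutral probability p = (1 + 0.09 − 0.95)/(1.3 − 0.95) = 0.1400/0.3500 = 0.4000
Terminal stock prices: S_uuu = 197.7, S_uud = 144.5, S_udd = 105.6, S_ddd = 77.16
Terminal payoffs (K − S): max(-91.73, 0) = 0, max(-38.5, 0) = 0, max(0.4075, 0) = 0.4075, max(28.84, 0) = 28.84
Node uu (S = 152.1): continuation = 1/1.09·[0.4000·0.0000 + 0.6000·0.0000] = 0.0000; exercise value = 0.0000 ≤ continuation, so V_uu = 0.0000
Node ud (S = 111.1): continuation = 1/1.09·[0.4000·0.0000 + 0.6000·0.4075] = 0.2243; exercise value = 0.0000 ≤ continuation, so V_ud = 0.2243
Node dd (S = 81.22): continuation = 1/1.09·[0.4000·0.4075 + 0.6000·28.8363] = 16.0227; exercise value = 24.7750 > continuation, so V_dd = 24.7750 (exercise)
Node u (S = 117): continuation = 1/1.09·[0.4000·0.0000 + 0.6000·0.2243] = 0.1235; exercise value = 0.0000 ≤ continuation, so V_u = 0.1235
Node d (S = 85.5): continuation = 1/1.09·[0.4000·0.2243 + 0.6000·24.7750] = 13.7199; exercise value = 20.5000 > continuation, so V_d = 20.5000 (exercise)
Node 0 (S = 90): continuation = 1/1.09·[0.4000·0.1235 + 0.6000·20.5000] = 11.3297; exercise value = 16.0000 > continuation, so V_0 = 16.0000 (exercise)

$16.00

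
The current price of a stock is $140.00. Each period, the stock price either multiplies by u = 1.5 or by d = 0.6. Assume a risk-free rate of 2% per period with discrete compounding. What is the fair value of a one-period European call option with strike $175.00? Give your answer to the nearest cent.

$16.01

Risk-neutral probability p = (1 + 0.02 − 0.6)/(1.5 − 0.6) = 0.4200/0.9000 = 0.4667
Terminal stock prices: S_u = 210, S_d = 84
Terminal payoffs (S − K): max(35, 0) = 35, max(-91, 0) = 0
Node 0 (S = 140): V_0 = 1/1.02·[0.4667·35.0000 + 0.5333·0.0000] = 16.0131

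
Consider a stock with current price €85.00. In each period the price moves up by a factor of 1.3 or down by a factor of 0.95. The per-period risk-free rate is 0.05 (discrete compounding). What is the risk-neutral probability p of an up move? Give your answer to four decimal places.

Risk-neutral probability p = (1 + 0.05 − 0.95)/(1.3 − 0.95) = 0.1000/0.3500 = 0.2857

p = 0.2857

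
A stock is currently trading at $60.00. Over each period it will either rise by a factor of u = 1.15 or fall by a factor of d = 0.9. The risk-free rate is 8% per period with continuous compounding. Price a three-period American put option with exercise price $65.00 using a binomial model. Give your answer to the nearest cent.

$5.00

Risk-neutral probability p = (e^0.08 − 0.9)/(1.15 − 0.9) = 0.1833/0.2500 = 0.7331
Terminal stock prices: S_uuu = 91.25, S_uud = 71.41, S_udd = 55.89, S_ddd = 43.74
Terminal payoffs (K − S): max(-26.25, 0) = 0, max(-6.415, 0) = 0, max(9.11, 0) = 9.11, max(21.26, 0) = 21.26
Node uu (S = 79.35): continuation = e^(−0.08)·[0.7331·0.0000 + 0.2669·0.0000] = 0.0000; exercise value = 0.0000 ≤ continuation, so V_uu = 0.0000
Node ud (S = 62.1): continuation = e^(−0.08)·[0.7331·0.0000 + 0.2669·9.1100] = 2.2441; exercise value = 2.9000 > continuation, so V_ud = 2.9000 (exercise)
Node dd (S = 48.6): continuation = e^(−0.08)·[0.7331·9.1100 + 0.2669·21.2600] = 11.4026; exercise value = 16.4000 > continuation, so V_dd = 16.4000 (exercise)
Node u (S = 69): continuation = e^(−0.08)·[0.7331·0.0000 + 0.2669·2.9000] = 0.7144; exercise value = 0.0000 ≤ continuation, so V_u = 0.7144
Node d (S = 54): continuation = e^(−0.08)·[0.7331·2.9000 + 0.2669·16.4000] = 6.0026; exercise value = 11.0000 > continuation, so V_d = 11.0000 (exercise)
Node 0 (S = 60): continuation = e^(−0.08)·[0.7331·0.7144 + 0.2669·11.0000] = 3.1932; exercise value = 5.0000 > continuation, so V_0 = 5.0000 (exercise)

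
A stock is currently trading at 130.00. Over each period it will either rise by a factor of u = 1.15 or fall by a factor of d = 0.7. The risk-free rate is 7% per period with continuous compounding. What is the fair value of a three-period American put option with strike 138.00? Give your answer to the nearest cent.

Risk-neutral probability p = (e^0.07 − 0.7)/(1.15 − 0.7) = 0.3725/0.4500 = 0.8278
Terminal stock prices: S_uuu = 197.7, S_uud = 120.3, S_udd = 73.25, S_ddd = 44.59
Terminal payoffs (K − S): max(-59.71, 0) = 0, max(17.65, 0) = 17.65, max(64.75, 0) = 64.75, max(93.41, 0) = 93.41
Node uu (S = 171.9): continuation = e^(−0.07)·[0.8278·0.0000 + 0.1722·17.6525] = 2.8343; exercise value = 0.0000 ≤ continuation, so V_uu = 2.8343
Node ud (S = 104.6): continuation = e^(−0.07)·[0.8278·17.6525 + 0.1722·64.7450] = 24.0203; exercise value = 33.3500 > continuation, so V_ud = 33.3500 (exercise)
Node dd (S = 63.7): continuation = e^(−0.07)·[0.8278·64.7450 + 0.1722·93.4100] = 64.9703; exercise value = 74.3000 > continuation, so V_dd = 74.3000 (exercise)
Node u (S = 149.5): continuation = e^(−0.07)·[0.8278·2.8343 + 0.1722·33.3500] = 7.5424; exercise value = 0.0000 ≤ continuation, so V_u = 7.5424
Node d (S = 91): continuation = e^(−0.07)·[0.8278·33.3500 + 0.1722·74.3000] = 37.6703; exercise value = 47.0000 > continuation, so V_d = 47.0000 (exercise)
Node 0 (S = 130): continuation = e^(−0.07)·[0.8278·7.5424 + 0.1722·47.0000] = 13.3678; exercise value = 8.0000 ≤ continuation, so V_0 = 13.3678

13.37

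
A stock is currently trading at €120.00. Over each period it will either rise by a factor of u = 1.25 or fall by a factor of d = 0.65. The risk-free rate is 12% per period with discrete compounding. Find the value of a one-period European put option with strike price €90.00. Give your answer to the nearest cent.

Risk-neutral probability p = (1 + 0.12 − 0.65)/(1.25 − 0.65) = 0.4700/0.6000 = 0.7833
Terminal stock prices: S_u = 150, S_d = 78
Terminal payoffs (K − S): max(-60, 0) = 0, max(12, 0) = 12
Node 0 (S = 120): V_0 = 1/1.12·[0.7833·0.0000 + 0.2167·12.0000] = 2.3214

€2.32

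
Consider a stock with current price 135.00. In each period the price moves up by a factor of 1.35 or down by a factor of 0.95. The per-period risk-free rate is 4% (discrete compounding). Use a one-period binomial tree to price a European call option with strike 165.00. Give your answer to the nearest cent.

Risk-neutral probability p = (1 + 0.04 − 0.95)/(1.35 − 0.95) = 0.0900/0.4000 = 0.2250
Terminal stock prices: S_u = 182.2, S_d = 128.2
Terminal payoffs (S − K): max(17.25, 0) = 17.25, max(-36.75, 0) = 0
Node 0 (S = 135): V_0 = 1/1.04·[0.2250·17.2500 + 0.7750·0.0000] = 3.7320

3.73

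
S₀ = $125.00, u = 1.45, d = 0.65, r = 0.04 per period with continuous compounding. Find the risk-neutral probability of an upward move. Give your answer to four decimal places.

Risk-neutral probability p = (e^0.04 − 0.65)/(1.45 − 0.65) = 0.3908/0.8000 = 0.4885

p = 0.4885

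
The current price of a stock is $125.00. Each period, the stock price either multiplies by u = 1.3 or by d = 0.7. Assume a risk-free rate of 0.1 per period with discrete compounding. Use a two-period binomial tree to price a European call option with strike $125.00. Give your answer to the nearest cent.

$31.68

Risk-neutral probability p = (1 + 0.1 − 0.7)/(1.3 − 0.7) = 0.4000/0.6000 = 0.6667
Terminal stock prices: S_uu = 211.3, S_ud = 113.7, S_dd = 61.25
Terminal payoffs (S − K): max(86.25, 0) = 86.25, max(-11.25, 0) = 0, max(-63.75, 0) = 0
Node u (S = 162.5): V_u = 1/1.1·[0.6667·86.2500 + 0.3333·0.0000] = 52.2727
Node d (S = 87.5): V_d = 1/1.1·[0.6667·0.0000 + 0.3333·0.0000] = 0.0000
Node 0 (S = 125): V_0 = 1/1.1·[0.6667·52.2727 + 0.3333·0.0000] = 31.6804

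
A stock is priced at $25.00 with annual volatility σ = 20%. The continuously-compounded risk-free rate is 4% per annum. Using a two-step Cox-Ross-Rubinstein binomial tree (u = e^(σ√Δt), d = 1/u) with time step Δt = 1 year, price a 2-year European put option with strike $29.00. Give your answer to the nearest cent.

CRR parameters: u = e^(σ√Δt) = e^(0.2·√1) = 1.2214, d = 1/u = 0.8187
Per-period rate: rΔt = 0.04·1 = 0.04, so R = e^0.04 = 1.0408
Risk-neutral probability p = (e^0.04 − 0.8187)/(1.2214 − 0.8187) = 0.2221/0.4027 = 0.5515
Terminal stock prices: S_uu = 37.3, S_ud = 25, S_dd = 16.76
Terminal payoffs (K − S): max(-8.296, 0) = 0, max(4, 0) = 4, max(12.24, 0) = 12.24
Node u (S = 30.54): V_u = e^(−0.04)·[0.5515·0.0000 + 0.4485·4.0000] = 1.7236
Node d (S = 20.47): V_d = e^(−0.04)·[0.5515·4.0000 + 0.4485·12.2420] = 7.3946
Node 0 (S = 25): V_0 = e^(−0.04)·[0.5515·1.7236 + 0.4485·7.3946] = 4.0997

$4.10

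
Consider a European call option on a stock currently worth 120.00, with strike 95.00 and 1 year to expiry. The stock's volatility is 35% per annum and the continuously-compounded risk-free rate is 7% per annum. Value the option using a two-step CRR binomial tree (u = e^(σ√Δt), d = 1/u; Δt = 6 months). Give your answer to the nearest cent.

36.32

CRR parameters: u = e^(σ√Δt) = e^(0.35·√0.5) = 1.2808, d = 1/u = 0.7808
Per-period rate: rΔt = 0.07·0.5 = 0.035, so R = e^0.035 = 1.0356
Risk-neutral probability p = (e^0.035 − 0.7808)/(1.2808 − 0.7808) = 0.2549/0.5000 = 0.5097
Terminal stock prices: S_uu = 196.9, S_ud = 120, S_dd = 73.15
Terminal payoffs (S − K): max(101.9, 0) = 101.9, max(25, 0) = 25, max(-21.85, 0) = 0
Node u (S = 153.7): V_u = e^(−0.035)·[0.5097·101.8548 + 0.4903·25.0000] = 61.9639
Node d (S = 93.69): V_d = e^(−0.035)·[0.5097·25.0000 + 0.4903·0.0000] = 12.3036
Node 0 (S = 120): V_0 = e^(−0.035)·[0.5097·61.9639 + 0.4903·12.3036] = 36.3205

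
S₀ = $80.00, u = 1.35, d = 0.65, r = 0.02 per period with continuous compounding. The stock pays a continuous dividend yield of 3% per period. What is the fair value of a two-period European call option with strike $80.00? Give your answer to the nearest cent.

$14.92

Per-period risk-free factor R = e^0.02 = 1.0202; dividend-adjusted growth = e^(0.02−0.03) = 0.9900.
Risk-neutral probability p = (0.9900 − 0.65)/(1.35 − 0.65) = 0.3400/0.7000 = 0.4858
Terminal stock prices: S_uu = 145.8, S_ud = 70.2, S_dd = 33.8
Terminal payoffs (S − K): max(65.8, 0) = 65.8, max(-9.8, 0) = 0, max(-46.2, 0) = 0
Node u (S = 108): V_u = e^(−0.02)·[0.4858·65.8000 + 0.5142·0.0000] = 31.3317
Node d (S = 52): V_d = e^(−0.02)·[0.4858·0.0000 + 0.5142·0.0000] = 0.0000
Node 0 (S = 80): V_0 = e^(−0.02)·[0.4858·31.3317 + 0.5142·0.0000] = 14.9191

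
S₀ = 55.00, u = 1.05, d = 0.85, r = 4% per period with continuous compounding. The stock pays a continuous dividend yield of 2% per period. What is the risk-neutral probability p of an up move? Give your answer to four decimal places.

Per-period risk-free factor R = e^0.04 = 1.0408; dividend-adjusted growth = e^(0.04−0.02) = 1.0202.
Risk-neutral probability p = (1.0202 − 0.85)/(1.05 − 0.85) = 0.1702/0.2000 = 0.8510

p = 0.8510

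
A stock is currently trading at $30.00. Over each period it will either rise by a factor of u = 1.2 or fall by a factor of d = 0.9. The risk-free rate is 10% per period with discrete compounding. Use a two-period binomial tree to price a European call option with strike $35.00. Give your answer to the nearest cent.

$3.01

Risk-neutral probability p = (1 + 0.1 − 0.9)/(1.2 − 0.9) = 0.2000/0.3000 = 0.6667
Terminal stock prices: S_uu = 43.2, S_ud = 32.4, S_dd = 24.3
Terminal payoffs (S − K): max(8.2, 0) = 8.2, max(-2.6, 0) = 0, max(-10.7, 0) = 0
Node u (S = 36): V_u = 1/1.1·[0.6667·8.2000 + 0.3333·0.0000] = 4.9697
Node d (S = 27): V_d = 1/1.1·[0.6667·0.0000 + 0.3333·0.0000] = 0.0000
Node 0 (S = 30): V_0 = 1/1.1·[0.6667·4.9697 + 0.3333·0.0000] = 3.0119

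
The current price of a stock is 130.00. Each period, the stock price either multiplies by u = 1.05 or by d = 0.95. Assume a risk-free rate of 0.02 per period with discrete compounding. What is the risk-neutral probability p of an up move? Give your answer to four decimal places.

Risk-neutral probability p = (1 + 0.02 − 0.95)/(1.05 − 0.95) = 0.0700/0.1000 = 0.7000

p = 0.7000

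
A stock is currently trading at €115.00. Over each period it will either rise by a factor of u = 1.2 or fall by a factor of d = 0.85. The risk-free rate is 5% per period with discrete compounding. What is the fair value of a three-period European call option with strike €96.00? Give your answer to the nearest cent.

Risk-neutral probability p = (1 + 0.05 − 0.85)/(1.2 − 0.85) = 0.2000/0.3500 = 0.5714
Terminal stock prices: S_uuu = 198.7, S_uud = 140.8, S_udd = 99.7, S_ddd = 70.62
Terminal payoffs (S − K): max(102.7, 0) = 102.7, max(44.76, 0) = 44.76, max(3.705, 0) = 3.705, max(-25.38, 0) = 0
Node uu (S = 165.6): V_uu = 1/1.05·[0.5714·102.7200 + 0.4286·44.7600] = 74.1714
Node ud (S = 117.3): V_ud = 1/1.05·[0.5714·44.7600 + 0.4286·3.7050] = 25.8714
Node dd (S = 83.09): V_dd = 1/1.05·[0.5714·3.7050 + 0.4286·0.0000] = 2.0163
Node u (S = 138): V_u = 1/1.05·[0.5714·74.1714 + 0.4286·25.8714] = 50.9252
Node d (S = 97.75): V_d = 1/1.05·[0.5714·25.8714 + 0.4286·2.0163] = 14.9027
Node 0 (S = 115): V_0 = 1/1.05·[0.5714·50.9252 + 0.4286·14.9027] = 33.7971

€33.80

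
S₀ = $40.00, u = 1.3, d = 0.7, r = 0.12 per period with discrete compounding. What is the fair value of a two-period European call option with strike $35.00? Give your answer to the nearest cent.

Risk-neutral probability p = (1 + 0.12 − 0.7)/(1.3 − 0.7) = 0.4200/0.6000 = 0.7000
Terminal stock prices: S_uu = 67.6, S_ud = 36.4, S_dd = 19.6
Terminal payoffs (S − K): max(32.6, 0) = 32.6, max(1.4, 0) = 1.4, max(-15.4, 0) = 0
Node u (S = 52): V_u = 1/1.12·[0.7000·32.6000 + 0.3000·1.4000] = 20.7500
Node d (S = 28): V_d = 1/1.12·[0.7000·1.4000 + 0.3000·0.0000] = 0.8750
Node 0 (S = 40): V_0 = 1/1.12·[0.7000·20.7500 + 0.3000·0.8750] = 13.2031

$13.20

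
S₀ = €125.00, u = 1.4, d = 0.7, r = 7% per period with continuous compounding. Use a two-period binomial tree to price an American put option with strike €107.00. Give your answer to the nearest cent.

Risk-neutral probability p = (e^0.07 − 0.7)/(1.4 − 0.7) = 0.3725/0.7000 = 0.5322
Terminal stock prices: S_uu = 245, S_ud = 122.5, S_dd = 61.25
Terminal payoffs (K − S): max(-138, 0) = 0, max(-15.5, 0) = 0, max(45.75, 0) = 45.75
Node u (S = 175): continuation = e^(−0.07)·[0.5322·0.0000 + 0.4678·0.0000] = 0.0000; exercise value = 0.0000 ≤ continuation, so V_u = 0.0000
Node d (S = 87.5): continuation = e^(−0.07)·[0.5322·0.0000 + 0.4678·45.7500] = 19.9569; exercise value = 19.5000 ≤ continuation, so V_d = 19.9569
Node 0 (S = 125): continuation = e^(−0.07)·[0.5322·0.0000 + 0.4678·19.9569] = 8.7055; exercise value = 0.0000 ≤ continuation, so V_0 = 8.7055

€8.71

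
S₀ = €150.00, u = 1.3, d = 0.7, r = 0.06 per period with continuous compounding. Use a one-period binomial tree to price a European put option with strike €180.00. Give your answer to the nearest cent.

Risk-neutral probability p = (e^0.06 − 0.7)/(1.3 − 0.7) = 0.3618/0.6000 = 0.6031
Terminal stock prices: S_u = 195, S_d = 105
Terminal payoffs (K − S): max(-15, 0) = 0, max(75, 0) = 75
Node 0 (S = 150): V_0 = e^(−0.06)·[0.6031·0.0000 + 0.3969·75.0000] = 28.0367

€28.04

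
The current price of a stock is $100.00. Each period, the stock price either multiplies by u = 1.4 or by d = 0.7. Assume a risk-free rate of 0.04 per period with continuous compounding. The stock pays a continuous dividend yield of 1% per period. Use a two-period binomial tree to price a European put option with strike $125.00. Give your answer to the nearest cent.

Per-period risk-free factor R = e^0.04 = 1.0408; dividend-adjusted growth = e^(0.04−0.01) = 1.0305.
Risk-neutral probability p = (1.0305 − 0.7)/(1.4 − 0.7) = 0.3305/0.7000 = 0.4721
Terminal stock prices: S_uu = 196, S_ud = 98, S_dd = 49
Terminal payoffs (K − S): max(-71, 0) = 0, max(27, 0) = 27, max(76, 0) = 76
Node u (S = 140): V_u = e^(−0.04)·[0.4721·0.0000 + 0.5279·27.0000] = 13.6950
Node d (S = 70): V_d = e^(−0.04)·[0.4721·27.0000 + 0.5279·76.0000] = 50.7952
Node 0 (S = 100): V_0 = e^(−0.04)·[0.4721·13.6950 + 0.5279·50.7952] = 31.9760

$31.98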